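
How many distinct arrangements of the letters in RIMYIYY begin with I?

Fix I in the first position and arrange the remaining 6 letters.
Those 6 letters have Y appearing 3 times, giving (6)!/(3!) = 120.

120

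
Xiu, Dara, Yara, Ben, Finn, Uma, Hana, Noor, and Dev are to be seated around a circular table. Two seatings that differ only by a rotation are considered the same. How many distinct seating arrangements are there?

40320

Seat Xiu anywhere (absorbing the rotational symmetry), then permute the other 8: (8)! = 40320.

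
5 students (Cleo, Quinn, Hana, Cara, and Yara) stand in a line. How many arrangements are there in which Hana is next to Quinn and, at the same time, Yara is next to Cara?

Treat {Hana,Quinn} as one block (2 orders) and {Yara,Cara} as another (2 orders).
That leaves 3 units to arrange: 2 × 2 × 3! = 4 × 6 = 24.

24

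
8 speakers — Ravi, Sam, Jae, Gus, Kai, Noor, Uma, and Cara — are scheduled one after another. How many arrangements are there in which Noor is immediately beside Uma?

10080

Place the 6 others and the Noor-Uma pair as 7 objects in a line; the pair has 2 internal arrangements.
That gives 2 × 7! = 2 × 5040 = 10080.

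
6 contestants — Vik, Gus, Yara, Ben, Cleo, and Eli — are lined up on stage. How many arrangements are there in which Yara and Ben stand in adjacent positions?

240

Glue Yara and Ben into one block (2 internal orders), leaving 5 units to arrange in a row.
So the count is 2·(5)! = 240.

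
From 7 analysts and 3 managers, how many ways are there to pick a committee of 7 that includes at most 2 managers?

Split by how many managers are chosen (0 through 2).
Sum: C(3,0)·C(7,7) + C(3,1)·C(7,6) + C(3,2)·C(7,5) = 1 + 21 + 63 = 85.

85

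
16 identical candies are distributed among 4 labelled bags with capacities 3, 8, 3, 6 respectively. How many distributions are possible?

Without the upper bounds there are C(19,3) = 969 ways to split 16 among 4 bags.
Subtract solutions that violate a single cap (substitute x_i' = x_i − (cap_i+1)): x_1 ≥ 4 gives C(15,3) = 455; x_2 ≥ 9 gives C(10,3) = 120; x_3 ≥ 4 gives C(15,3) = 455; x_4 ≥ 7 gives C(12,3) = 220. Together 1250.
Add back pairs where two caps are both exceeded: 20 + 165 + 56 + 20 + 1 + 56 = 318.
Subtract triples: 0 + 0 + 4 + 0 = 4.
By inclusion–exclusion the count is 969 − 1250 + 318 − 4 = 33.

33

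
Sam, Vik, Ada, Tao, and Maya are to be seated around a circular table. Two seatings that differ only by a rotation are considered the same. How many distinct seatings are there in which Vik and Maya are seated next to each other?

12

Glue Vik and Maya into a block (2 internal orders). Seating 4 units around a circle gives (3)! arrangements.
So 2 × (3)! = 2 × 6 = 12.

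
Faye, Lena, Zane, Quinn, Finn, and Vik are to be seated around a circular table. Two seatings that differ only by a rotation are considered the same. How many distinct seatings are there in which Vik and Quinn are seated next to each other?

48

Glue Vik and Quinn into a block (2 internal orders). Seating 5 units around a circle gives (4)! arrangements.
So 2 × (4)! = 2 × 24 = 48.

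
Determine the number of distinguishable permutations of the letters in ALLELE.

The 6 letters of ALLELE have repeats: E appearing twice and L appearing 3 times.
The number of distinct arrangements is 6!/(3!·2!) = 720/12 = 60.

60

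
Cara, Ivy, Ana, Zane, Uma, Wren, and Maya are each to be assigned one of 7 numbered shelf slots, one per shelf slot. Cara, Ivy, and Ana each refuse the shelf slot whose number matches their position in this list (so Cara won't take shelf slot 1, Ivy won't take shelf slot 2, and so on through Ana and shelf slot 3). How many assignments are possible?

3216

Let Aᵢ (for i ∈ {1, 2, 3}) be the placements that put person i in their forbidden shelf slot. Any j of these fix j positions, leaving (7−j)! ways to fill the rest, and there are C(3,j) ways to pick which j.
By inclusion–exclusion, the number of valid placements is Σ_{j=0}^{3} (−1)^j C(3,j)·(7−j)!.
Computing: 5040 − 2160 + 360 − 24 = 3216.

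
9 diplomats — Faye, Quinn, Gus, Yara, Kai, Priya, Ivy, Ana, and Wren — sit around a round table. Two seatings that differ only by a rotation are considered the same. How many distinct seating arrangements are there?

Around a circle, 9 distinct people have 9!/9 = (8)! = 40320 rotationally distinct seatings.

40320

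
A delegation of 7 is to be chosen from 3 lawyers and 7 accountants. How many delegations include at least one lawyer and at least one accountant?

With no constraint there are C(10,7) = 120 possible selections.
Subtract selections that omit an entire group: no lawyers → C(7,7) = 1; no accountants → C(3,7) = 0.
Both groups omitted at once is impossible, so 120 − 1 = 119.

119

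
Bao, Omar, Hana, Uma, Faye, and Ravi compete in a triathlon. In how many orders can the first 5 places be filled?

720

This is an ordered selection of 5 from 6: P(6,5).
That gives 6 × 5 × 4 × 3 × 2 = 720.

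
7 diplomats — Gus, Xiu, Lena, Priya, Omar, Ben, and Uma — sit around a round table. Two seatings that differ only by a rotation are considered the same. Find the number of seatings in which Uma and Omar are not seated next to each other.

480

All circular seatings of 7 people number (6)! = 720.
Those with Uma next to Omar: fuse the pair into one unit and seat 6 units around a circle — 2·(5)! = 240.
Subtracting, 720 − 240 = 480.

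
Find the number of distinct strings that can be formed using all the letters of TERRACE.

TERRACE has 7 letters with E appearing twice and R appearing twice.
Dividing 7! = 5040 by 2!·2! = 4 for the repeated letters gives 1260.

1260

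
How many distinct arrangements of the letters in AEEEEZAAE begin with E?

With the first slot taken by E, it remains to arrange the other 8 letters (AEEEZAAE).
Those 8 letters have A appearing 3 times and E appearing 4 times, giving (8)!/(4!·3!) = 280.

280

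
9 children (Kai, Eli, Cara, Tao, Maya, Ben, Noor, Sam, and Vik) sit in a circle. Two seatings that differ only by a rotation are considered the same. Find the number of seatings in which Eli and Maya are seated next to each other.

Treat {Eli, Maya} as one unit (2 internal orders) and seat the resulting 8 units around the table: (7)! circular arrangements.
So 2 × (7)! = 2 × 5040 = 10080.

10080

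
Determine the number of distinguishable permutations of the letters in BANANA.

BANANA has 6 letters with A appearing 3 times and N appearing twice.
So there are 6! / (3!·2!) = 60 distinguishable arrangements.

60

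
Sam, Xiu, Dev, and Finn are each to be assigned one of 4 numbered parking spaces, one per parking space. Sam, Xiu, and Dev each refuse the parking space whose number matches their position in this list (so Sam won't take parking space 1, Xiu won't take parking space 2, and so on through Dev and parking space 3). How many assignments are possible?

11

Let Aᵢ (for i ∈ {1, 2, 3}) be the placements that put person i in their forbidden parking space. Any j of these fix j positions, leaving (4−j)! ways to fill the rest, and there are C(3,j) ways to pick which j.
By inclusion–exclusion, the number of valid placements is Σ_{j=0}^{3} (−1)^j C(3,j)·(4−j)!.
Computing: 24 − 18 + 6 − 1 = 11.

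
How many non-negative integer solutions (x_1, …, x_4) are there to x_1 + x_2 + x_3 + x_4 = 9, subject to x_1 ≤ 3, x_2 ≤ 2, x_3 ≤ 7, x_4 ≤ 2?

Ignoring the caps, the number of non-negative solutions to x_1+…+x_4 = 9 is C(12,3) = 220.
Subtract solutions that violate a single cap (substitute x_i' = x_i − (cap_i+1)): x_1 ≥ 4 gives C(8,3) = 56; x_2 ≥ 3 gives C(9,3) = 84; x_3 ≥ 8 gives C(4,3) = 4; x_4 ≥ 3 gives C(9,3) = 84. Together 228.
Add back pairs where two caps are both exceeded: 10 + 0 + 10 + 0 + 20 + 0 = 40.
By inclusion–exclusion the count is 220 − 228 + 40 = 32.

32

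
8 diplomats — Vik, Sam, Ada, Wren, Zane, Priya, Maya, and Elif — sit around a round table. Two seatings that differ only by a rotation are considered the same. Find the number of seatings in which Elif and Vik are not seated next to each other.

All circular seatings of 8 people number (7)! = 5040.
Those with Elif next to Vik: fuse the pair into one unit and seat 7 units around a circle — 2·(6)! = 1440.
Subtracting, 5040 − 1440 = 3600.

3600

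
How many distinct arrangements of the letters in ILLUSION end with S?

1260

Fix S in the last position and arrange the remaining 7 letters.
Those 7 letters have I appearing twice and L appearing twice, giving (7)!/(2!·2!) = 1260.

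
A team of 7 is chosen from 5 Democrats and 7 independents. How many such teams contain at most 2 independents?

Split by how many independents are chosen (0 through 2).
Sum: C(7,0)·C(5,7) + C(7,1)·C(5,6) + C(7,2)·C(5,5) = 0 + 0 + 21 = 21.

21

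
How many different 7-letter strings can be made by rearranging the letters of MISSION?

1260

Letter multiplicities in MISSION: I×2, M×1, N×1, O×1, S×2.
So there are 7! / (2!·2!) = 1260 distinguishable arrangements.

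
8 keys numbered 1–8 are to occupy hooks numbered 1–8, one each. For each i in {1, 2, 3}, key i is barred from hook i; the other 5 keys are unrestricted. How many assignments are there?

27240

Let Aᵢ (for i ∈ {1, 2, 3}) be the placements that put key i in its forbidden hook. Any j of these fix j positions, leaving (8−j)! ways to fill the rest, and there are C(3,j) ways to pick which j.
By inclusion–exclusion, the number of valid placements is Σ_{j=0}^{3} (−1)^j C(3,j)·(8−j)!.
Computing: 40320 − 15120 + 2160 − 120 = 27240.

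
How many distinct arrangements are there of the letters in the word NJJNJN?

20

NJJNJN has 6 letters with J appearing 3 times and N appearing 3 times.
The number of distinct arrangements is 6!/(3!·3!) = 720/36 = 20.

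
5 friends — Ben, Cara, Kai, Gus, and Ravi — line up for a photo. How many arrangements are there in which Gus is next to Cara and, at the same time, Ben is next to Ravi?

Treat {Gus,Cara} as one block (2 orders) and {Ben,Ravi} as another (2 orders).
That leaves 3 units to arrange: 2 × 2 × 3! = 4 × 6 = 24.

24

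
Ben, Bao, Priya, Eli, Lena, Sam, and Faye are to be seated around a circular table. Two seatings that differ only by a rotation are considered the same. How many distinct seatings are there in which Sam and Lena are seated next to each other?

240

Treat {Sam, Lena} as one unit (2 internal orders) and seat the resulting 6 units around the table: (5)! circular arrangements.
So 2 × (5)! = 2 × 120 = 240.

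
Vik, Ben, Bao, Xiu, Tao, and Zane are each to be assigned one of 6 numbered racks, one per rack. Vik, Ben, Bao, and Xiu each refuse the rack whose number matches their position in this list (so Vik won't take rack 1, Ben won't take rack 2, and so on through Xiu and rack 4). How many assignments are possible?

362

Let Aᵢ (for 1 ≤ i ≤ 4) be the placements that put person i in their forbidden rack. Any j of these fix j positions, leaving (6−j)! ways to fill the rest, and there are C(4,j) ways to pick which j.
By inclusion–exclusion, the number of valid placements is Σ_{j=0}^{4} (−1)^j C(4,j)·(6−j)!.
Computing: 720 − 480 + 144 − 24 + 2 = 362.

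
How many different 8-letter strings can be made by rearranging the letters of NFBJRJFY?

10080

NFBJRJFY has 8 letters with F appearing twice and J appearing twice.
Dividing 8! = 40320 by 2!·2! = 4 for the repeated letters gives 10080.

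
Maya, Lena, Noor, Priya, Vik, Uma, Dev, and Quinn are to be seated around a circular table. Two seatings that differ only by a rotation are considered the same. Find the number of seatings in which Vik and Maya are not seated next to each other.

3600

Without the restriction there are (7)! = 5040 seatings.
Seatings with Vik beside Maya: treat them as a block with 2 internal orders, giving 2 × (6)! = 1440.
Subtracting, 5040 − 1440 = 3600.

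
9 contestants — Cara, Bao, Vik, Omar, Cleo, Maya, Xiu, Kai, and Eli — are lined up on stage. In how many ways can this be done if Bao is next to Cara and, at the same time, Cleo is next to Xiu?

20160

Treat {Bao,Cara} as one block (2 orders) and {Cleo,Xiu} as another (2 orders).
That leaves 7 units to arrange: 2 × 2 × 7! = 4 × 5040 = 20160.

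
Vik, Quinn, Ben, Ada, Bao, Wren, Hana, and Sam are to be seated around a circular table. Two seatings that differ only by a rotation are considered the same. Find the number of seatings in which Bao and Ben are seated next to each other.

1440

Treat {Bao, Ben} as one unit (2 internal orders) and seat the resulting 7 units around the table: (6)! circular arrangements.
So 2 × (6)! = 2 × 720 = 1440.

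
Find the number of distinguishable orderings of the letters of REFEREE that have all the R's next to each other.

Treat the 2 copies of R as a single block. The multiset to arrange is then {RR, E, E, E, E, F}, 6 items in all.
That gives (6)!/(4!) = 30 arrangements.

30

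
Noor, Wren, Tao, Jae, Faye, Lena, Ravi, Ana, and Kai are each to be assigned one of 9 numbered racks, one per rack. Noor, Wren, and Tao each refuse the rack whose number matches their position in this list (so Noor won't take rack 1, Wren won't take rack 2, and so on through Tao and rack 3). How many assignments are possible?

256320

Let Aᵢ (for i ∈ {1, 2, 3}) be the placements that put person i in their forbidden rack. Any j of these fix j positions, leaving (9−j)! ways to fill the rest, and there are C(3,j) ways to pick which j.
By inclusion–exclusion, the number of valid placements is Σ_{j=0}^{3} (−1)^j C(3,j)·(9−j)!.
Computing: 362880 − 120960 + 15120 − 720 = 256320.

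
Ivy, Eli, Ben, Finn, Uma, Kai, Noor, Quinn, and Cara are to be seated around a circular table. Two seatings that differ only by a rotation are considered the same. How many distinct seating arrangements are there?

40320

Fix one person's seat to break rotational symmetry; the remaining 8 people can be arranged in (8)! = 40320 ways.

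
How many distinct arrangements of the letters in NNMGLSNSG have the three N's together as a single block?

1260

Treat the 3 copies of N as a single block. The multiset to arrange is then {NNN, G, G, L, M, S, S}, 7 items in all.
That gives (7)!/(2!·2!) = 1260 arrangements.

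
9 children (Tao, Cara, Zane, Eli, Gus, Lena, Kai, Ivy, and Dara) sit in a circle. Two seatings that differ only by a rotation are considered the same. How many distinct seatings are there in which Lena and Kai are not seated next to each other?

30240

Without the restriction there are (8)! = 40320 seatings.
Seatings with Lena beside Kai: treat them as a block with 2 internal orders, giving 2 × (7)! = 10080.
Subtracting, 40320 − 10080 = 30240.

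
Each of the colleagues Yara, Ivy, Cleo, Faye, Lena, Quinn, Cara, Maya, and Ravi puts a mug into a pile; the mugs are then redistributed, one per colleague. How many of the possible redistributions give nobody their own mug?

Count assignments avoiding every fixed point. For any j of the 9 colleagues fixed to their own mug, the other 9−j can be arranged in (9−j)! ways.
By inclusion–exclusion this is Σ_{j=0}^{9} (−1)^j C(9,j)·(9−j)!.
Computing: 362880 − 362880 + 181440 − 60480 + 15120 − 3024 + 504 − 72 + 9 − 1 = 133496.

133496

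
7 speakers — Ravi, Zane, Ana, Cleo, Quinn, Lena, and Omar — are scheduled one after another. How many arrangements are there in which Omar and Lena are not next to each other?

3600

There are 7! = 5040 arrangements in all. If Omar and Lena are adjacent, merging them into one block gives 2·(6)! = 1440 arrangements.
Complementary counting: 5040 − 1440 = 3600.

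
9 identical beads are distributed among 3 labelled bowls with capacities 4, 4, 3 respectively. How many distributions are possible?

6

Without the upper bounds there are C(11,2) = 55 ways to split 9 among 3 bowls.
Subtract solutions that violate a single cap (substitute x_i' = x_i − (cap_i+1)): x_1 ≥ 5 gives C(6,2) = 15; x_2 ≥ 5 gives C(6,2) = 15; x_3 ≥ 4 gives C(7,2) = 21. Together 51.
Add back pairs where two caps are both exceeded: 0 + 1 + 1 = 2.
By inclusion–exclusion the count is 55 − 51 + 2 = 6.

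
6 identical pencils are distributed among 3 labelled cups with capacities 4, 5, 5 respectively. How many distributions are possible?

23

By stars and bars, unrestricted non-negative solutions to x_1+…+x_3 = 6 number C(6+2,2) = 28.
Subtract solutions that violate a single cap (substitute x_i' = x_i − (cap_i+1)): x_1 ≥ 5 gives C(3,2) = 3; x_2 ≥ 6 gives C(2,2) = 1; x_3 ≥ 6 gives C(2,2) = 1. Together 5.
No two caps can be exceeded simultaneously, so the pair terms are all 0.
By inclusion–exclusion the count is 28 − 5 + 0 = 23.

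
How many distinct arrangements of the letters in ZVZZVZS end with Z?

With the last slot taken by Z, it remains to arrange the other 6 letters (VZZVZS).
Those 6 letters have V appearing twice and Z appearing 3 times, giving (6)!/(3!·2!) = 60.

60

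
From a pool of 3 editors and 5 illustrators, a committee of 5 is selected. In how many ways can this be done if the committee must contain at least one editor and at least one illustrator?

Total 5-person selections from all 8: C(8,5) = 56.
Selections missing a whole group: no editors → C(5,5) = 1; no illustrators → C(3,5) = 0.
Both groups omitted at once is impossible, so 56 − 1 = 55.

55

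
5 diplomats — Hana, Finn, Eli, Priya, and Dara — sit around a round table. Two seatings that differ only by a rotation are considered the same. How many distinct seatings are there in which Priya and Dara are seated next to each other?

12

Glue Priya and Dara into a block (2 internal orders). Seating 4 units around a circle gives (3)! arrangements.
So 2 × (3)! = 2 × 6 = 12.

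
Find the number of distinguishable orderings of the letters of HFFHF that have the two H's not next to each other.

Total arrangements of HFFHF: 5!/(3!·2!) = 10.
Arrangements with the H's together: treat HH as one letter, giving (4)!/(3!) = 4.
Hence 10 − 4 = 6.

6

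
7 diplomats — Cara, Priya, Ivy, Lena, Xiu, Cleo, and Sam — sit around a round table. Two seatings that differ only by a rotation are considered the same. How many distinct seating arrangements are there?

720

Around a circle, 7 distinct people have 7!/7 = (6)! = 720 rotationally distinct seatings.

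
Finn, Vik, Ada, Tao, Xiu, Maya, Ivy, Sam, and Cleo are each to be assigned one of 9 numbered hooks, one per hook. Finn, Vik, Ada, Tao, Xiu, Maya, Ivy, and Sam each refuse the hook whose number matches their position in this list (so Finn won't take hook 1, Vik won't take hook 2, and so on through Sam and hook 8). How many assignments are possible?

Let Aᵢ (for 1 ≤ i ≤ 8) be the placements that put person i in their forbidden hook. Any j of these fix j positions, leaving (9−j)! ways to fill the rest, and there are C(8,j) ways to pick which j.
By inclusion–exclusion, the number of valid placements is Σ_{j=0}^{8} (−1)^j C(8,j)·(9−j)!.
Computing: 362880 − 322560 + 141120 − 40320 + 8400 − 1344 + 168 − 16 + 1 = 148329.

148329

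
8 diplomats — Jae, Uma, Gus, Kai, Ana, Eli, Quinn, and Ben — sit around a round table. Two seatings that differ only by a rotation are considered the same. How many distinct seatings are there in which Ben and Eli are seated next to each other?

1440

Treat {Ben, Eli} as one unit (2 internal orders) and seat the resulting 7 units around the table: (6)! circular arrangements.
So 2 × (6)! = 2 × 720 = 1440.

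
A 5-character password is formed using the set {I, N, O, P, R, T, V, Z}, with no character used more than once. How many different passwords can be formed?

6720

With no repetition, fill the 5 characters in order: 8 choices, then 7, down to 4.
8 × 7 × 6 × 5 × 4 = 6720.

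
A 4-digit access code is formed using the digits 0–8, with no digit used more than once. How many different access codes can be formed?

Choose and order 4 of the 9 symbols: the first digit has 9 options, the next 8, then 7, 6.
9 × 8 × 7 × 6 = 3024.

3024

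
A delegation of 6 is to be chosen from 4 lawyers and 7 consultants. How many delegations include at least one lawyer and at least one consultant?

With no constraint there are C(11,6) = 462 possible selections.
Subtract selections that omit an entire group: no lawyers → C(7,6) = 7; no consultants → C(4,6) = 0.
Both groups omitted at once is impossible, so 462 − 7 = 455.

455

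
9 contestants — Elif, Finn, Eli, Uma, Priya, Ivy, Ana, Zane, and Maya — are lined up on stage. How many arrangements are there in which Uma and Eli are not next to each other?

282240

There are 9! = 362880 arrangements in all. If Uma and Eli are adjacent, merging them into one block gives 2·(8)! = 80640 arrangements.
Complementary counting: 362880 − 80640 = 282240.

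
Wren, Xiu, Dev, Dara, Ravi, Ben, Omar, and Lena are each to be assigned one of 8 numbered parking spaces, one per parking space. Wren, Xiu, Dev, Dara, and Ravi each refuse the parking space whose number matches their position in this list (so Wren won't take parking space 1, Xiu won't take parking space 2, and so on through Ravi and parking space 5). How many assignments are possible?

21234

Let Aᵢ (for 1 ≤ i ≤ 5) be the placements that put person i in their forbidden parking space. Any j of these fix j positions, leaving (8−j)! ways to fill the rest, and there are C(5,j) ways to pick which j.
By inclusion–exclusion, the number of valid placements is Σ_{j=0}^{5} (−1)^j C(5,j)·(8−j)!.
Computing: 40320 − 25200 + 7200 − 1200 + 120 − 6 = 21234.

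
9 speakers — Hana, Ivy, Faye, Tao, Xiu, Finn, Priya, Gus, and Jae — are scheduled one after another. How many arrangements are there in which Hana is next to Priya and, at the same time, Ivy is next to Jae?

Treat {Hana,Priya} as one block (2 orders) and {Ivy,Jae} as another (2 orders).
That leaves 7 units to arrange: 2 × 2 × 7! = 4 × 5040 = 20160.

20160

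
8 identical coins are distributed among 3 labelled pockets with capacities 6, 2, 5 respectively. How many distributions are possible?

15

By stars and bars, unrestricted non-negative solutions to x_1+…+x_3 = 8 number C(8+2,2) = 45.
Subtract solutions that violate a single cap (substitute x_i' = x_i − (cap_i+1)): x_1 ≥ 7 gives C(3,2) = 3; x_2 ≥ 3 gives C(7,2) = 21; x_3 ≥ 6 gives C(4,2) = 6. Together 30.
No two caps can be exceeded simultaneously, so the pair terms are all 0.
By inclusion–exclusion the count is 45 − 30 + 0 = 15.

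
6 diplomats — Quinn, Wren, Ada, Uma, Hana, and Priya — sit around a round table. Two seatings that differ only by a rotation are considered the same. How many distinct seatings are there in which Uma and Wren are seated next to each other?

48

Glue Uma and Wren into a block (2 internal orders). Seating 5 units around a circle gives (4)! arrangements.
So 2 × (4)! = 2 × 24 = 48.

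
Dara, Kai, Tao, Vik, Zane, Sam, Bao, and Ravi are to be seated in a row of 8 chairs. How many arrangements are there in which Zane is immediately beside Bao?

10080

Treat {Zane, Bao} as a single unit. There are 7 units to order, and the pair itself can be ordered 2 ways.
That gives 2 × 7! = 2 × 5040 = 10080.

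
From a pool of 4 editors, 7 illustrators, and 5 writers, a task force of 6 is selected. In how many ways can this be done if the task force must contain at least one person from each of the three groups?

With no constraint there are C(16,6) = 8008 possible selections.
Selections missing a whole group: no editors → C(12,6) = 924; no illustrators → C(9,6) = 84; no writers → C(11,6) = 462.
Add back selections omitting two groups (i.e. drawn from a single group): C(4,6) + C(7,6) + C(5,6) = 7.
By inclusion–exclusion: 8008 − 1470 + 7 = 6545.

6545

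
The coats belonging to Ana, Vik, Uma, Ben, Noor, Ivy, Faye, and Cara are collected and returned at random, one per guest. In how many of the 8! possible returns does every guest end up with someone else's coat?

Let Aᵢ be the assignments in which guest i gets their own coat. We want the size of the complement of A₁∪…∪A_8.
By inclusion–exclusion this is Σ_{j=0}^{8} (−1)^j C(8,j)·(8−j)!.
Computing: 40320 − 40320 + 20160 − 6720 + 1680 − 336 + 56 − 8 + 1 = 14833.

14833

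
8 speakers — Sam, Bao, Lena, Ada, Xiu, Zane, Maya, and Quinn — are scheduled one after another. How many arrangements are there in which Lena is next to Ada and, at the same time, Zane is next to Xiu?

2880

Treat {Lena,Ada} as one block (2 orders) and {Zane,Xiu} as another (2 orders).
That leaves 6 units to arrange: 2 × 2 × 6! = 4 × 720 = 2880.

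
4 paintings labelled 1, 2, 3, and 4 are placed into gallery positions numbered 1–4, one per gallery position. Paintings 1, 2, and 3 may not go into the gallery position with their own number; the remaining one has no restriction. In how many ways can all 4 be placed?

11

Let Aᵢ (for i ∈ {1, 2, 3}) be the placements that put painting i in its forbidden gallery position. Any j of these fix j positions, leaving (4−j)! ways to fill the rest, and there are C(3,j) ways to pick which j.
By inclusion–exclusion, the number of valid placements is Σ_{j=0}^{3} (−1)^j C(3,j)·(4−j)!.
Computing: 24 − 18 + 6 − 1 = 11.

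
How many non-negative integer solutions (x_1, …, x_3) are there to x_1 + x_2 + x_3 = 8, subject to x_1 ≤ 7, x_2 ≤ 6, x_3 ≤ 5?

Ignoring the caps, the number of non-negative solutions to x_1+…+x_3 = 8 is C(10,2) = 45.
Subtract solutions that violate a single cap (substitute x_i' = x_i − (cap_i+1)): x_1 ≥ 8 gives C(2,2) = 1; x_2 ≥ 7 gives C(3,2) = 3; x_3 ≥ 6 gives C(4,2) = 6. Together 10.
No two caps can be exceeded simultaneously, so the pair terms are all 0.
By inclusion–exclusion the count is 45 − 10 + 0 = 35.

35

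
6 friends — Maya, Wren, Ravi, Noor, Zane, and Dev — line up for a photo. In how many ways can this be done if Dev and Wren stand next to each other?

Treat {Dev, Wren} as a single unit. There are 5 units to order, and the pair itself can be ordered 2 ways.
That gives 2 × 5! = 2 × 120 = 240.

240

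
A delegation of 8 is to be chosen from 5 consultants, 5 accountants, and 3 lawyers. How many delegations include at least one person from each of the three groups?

Unrestricted: C(13,8) = 1287 ways to pick any 8 of the 13.
Selections missing a whole group: no consultants → C(8,8) = 1; no accountants → C(8,8) = 1; no lawyers → C(10,8) = 45.
Add back selections omitting two groups (i.e. drawn from a single group): C(5,8) + C(5,8) + C(3,8) = 0.
By inclusion–exclusion: 1287 − 47 + 0 = 1240.

1240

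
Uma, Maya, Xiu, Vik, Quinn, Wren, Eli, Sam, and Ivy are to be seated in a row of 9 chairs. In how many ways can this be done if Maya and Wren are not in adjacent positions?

Of the 9! = 362880 arrangements, those with Maya and Wren adjacent number 2 × 8! = 80640 (treat the pair as a block with 2 internal orders).
So 362880 − 80640 = 282240 arrangements keep them apart.

282240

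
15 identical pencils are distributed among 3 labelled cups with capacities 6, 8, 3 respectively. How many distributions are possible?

Ignoring the caps, the number of non-negative solutions to x_1+…+x_3 = 15 is C(17,2) = 136.
Subtract solutions that violate a single cap (substitute x_i' = x_i − (cap_i+1)): x_1 ≥ 7 gives C(10,2) = 45; x_2 ≥ 9 gives C(8,2) = 28; x_3 ≥ 4 gives C(13,2) = 78. Together 151.
Add back pairs where two caps are both exceeded: 0 + 15 + 6 = 21.
By inclusion–exclusion the count is 136 − 151 + 21 = 6.

6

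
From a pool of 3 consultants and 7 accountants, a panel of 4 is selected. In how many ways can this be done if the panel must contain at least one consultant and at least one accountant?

175

With no constraint there are C(10,4) = 210 possible selections.
Selections missing a whole group: no consultants → C(7,4) = 35; no accountants → C(3,4) = 0.
Both groups omitted at once is impossible, so 210 − 35 = 175.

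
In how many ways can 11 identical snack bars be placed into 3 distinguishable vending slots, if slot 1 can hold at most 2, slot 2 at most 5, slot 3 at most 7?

9

Ignoring the caps, the number of non-negative solutions to x_1+…+x_3 = 11 is C(13,2) = 78.
Subtract solutions that violate a single cap (substitute x_i' = x_i − (cap_i+1)): x_1 ≥ 3 gives C(10,2) = 45; x_2 ≥ 6 gives C(7,2) = 21; x_3 ≥ 8 gives C(5,2) = 10. Together 76.
Add back pairs where two caps are both exceeded: 6 + 1 + 0 = 7.
By inclusion–exclusion the count is 78 − 76 + 7 = 9.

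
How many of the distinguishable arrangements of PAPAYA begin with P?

With the first slot taken by P, it remains to arrange the other 5 letters (APAYA).
Those 5 letters have A appearing 3 times, giving (5)!/(3!) = 20.

20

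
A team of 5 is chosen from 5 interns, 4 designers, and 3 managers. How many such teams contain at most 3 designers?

784

Split by how many designers are chosen (0 through 3).
Sum: C(4,0)·C(8,5) + C(4,1)·C(8,4) + C(4,2)·C(8,3) + C(4,3)·C(8,2) = 56 + 280 + 336 + 112 = 784.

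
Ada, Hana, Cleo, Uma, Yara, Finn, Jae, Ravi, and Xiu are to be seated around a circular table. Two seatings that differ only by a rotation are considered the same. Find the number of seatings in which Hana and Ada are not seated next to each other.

30240

Without the restriction there are (8)! = 40320 seatings.
Those with Hana next to Ada: fuse the pair into one unit and seat 8 units around a circle — 2·(7)! = 10080.
Subtracting, 40320 − 10080 = 30240.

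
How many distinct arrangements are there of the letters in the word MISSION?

1260

MISSION has 7 letters with I appearing twice and S appearing twice.
The number of distinct arrangements is 7!/(2!·2!) = 5040/4 = 1260.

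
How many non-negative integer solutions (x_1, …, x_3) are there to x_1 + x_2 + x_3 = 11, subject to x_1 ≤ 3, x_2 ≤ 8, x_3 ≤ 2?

6

By stars and bars, unrestricted non-negative solutions to x_1+…+x_3 = 11 number C(11+2,2) = 78.
Subtract solutions that violate a single cap (substitute x_i' = x_i − (cap_i+1)): x_1 ≥ 4 gives C(9,2) = 36; x_2 ≥ 9 gives C(4,2) = 6; x_3 ≥ 3 gives C(10,2) = 45. Together 87.
Add back pairs where two caps are both exceeded: 0 + 15 + 0 = 15.
By inclusion–exclusion the count is 78 − 87 + 15 = 6.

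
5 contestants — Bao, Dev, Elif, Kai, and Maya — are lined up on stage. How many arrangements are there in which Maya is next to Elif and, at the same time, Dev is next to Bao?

24

Treat {Maya,Elif} as one block (2 orders) and {Dev,Bao} as another (2 orders).
That leaves 3 units to arrange: 2 × 2 × 3! = 4 × 6 = 24.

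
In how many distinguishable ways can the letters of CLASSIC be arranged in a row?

1260

The 7 letters of CLASSIC have repeats: C appearing twice and S appearing twice.
Dividing 7! = 5040 by 2!·2! = 4 for the repeated letters gives 1260.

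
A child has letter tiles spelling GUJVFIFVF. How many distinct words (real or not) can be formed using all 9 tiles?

Letter multiplicities in GUJVFIFVF: F×3, G×1, I×1, J×1, U×1, V×2.
The number of distinct arrangements is 9!/(3!·2!) = 362880/12 = 30240.

30240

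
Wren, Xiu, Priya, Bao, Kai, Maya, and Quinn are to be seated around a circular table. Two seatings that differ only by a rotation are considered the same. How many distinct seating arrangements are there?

720

Fix one person's seat to break rotational symmetry; the remaining 6 people can be arranged in (6)! = 720 ways.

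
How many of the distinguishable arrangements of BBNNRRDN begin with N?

With the first slot taken by N, it remains to arrange the other 7 letters (BBNRRDN).
Those 7 letters have B appearing twice, N appearing twice, and R appearing twice, giving (7)!/(2!·2!·2!) = 630.

630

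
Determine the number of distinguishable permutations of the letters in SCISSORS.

1680

Letter multiplicities in SCISSORS: C×1, I×1, O×1, R×1, S×4.
The number of distinct arrangements is 8!/(4!) = 40320/24 = 1680.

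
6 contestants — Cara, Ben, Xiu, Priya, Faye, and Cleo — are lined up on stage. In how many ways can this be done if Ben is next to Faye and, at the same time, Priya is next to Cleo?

Treat {Ben,Faye} as one block (2 orders) and {Priya,Cleo} as another (2 orders).
That leaves 4 units to arrange: 2 × 2 × 4! = 4 × 24 = 96.

96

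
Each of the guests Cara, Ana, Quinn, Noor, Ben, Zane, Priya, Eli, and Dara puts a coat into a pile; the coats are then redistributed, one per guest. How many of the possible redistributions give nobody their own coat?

This is the derangement count D_9: permutations of 9 items with no fixed point.
By inclusion–exclusion this is Σ_{j=0}^{9} (−1)^j C(9,j)·(9−j)!.
Computing: 362880 − 362880 + 181440 − 60480 + 15120 − 3024 + 504 − 72 + 9 − 1 = 133496.

133496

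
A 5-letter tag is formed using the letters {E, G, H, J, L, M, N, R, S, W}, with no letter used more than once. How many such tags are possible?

This is a permutation of 5 out of 10: P(10,5) = 10!/5!.
That product is 10 × 9 × 8 × 7 × 6 = 30240.

30240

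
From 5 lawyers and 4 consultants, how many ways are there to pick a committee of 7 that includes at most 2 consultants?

Split by how many consultants are chosen (0 through 2).
Sum: C(4,0)·C(5,7) + C(4,1)·C(5,6) + C(4,2)·C(5,5) = 0 + 0 + 6 = 6.

6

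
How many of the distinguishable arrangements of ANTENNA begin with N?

180

Fix N in the first position and arrange the remaining 6 letters.
Those 6 letters have A appearing twice and N appearing twice, giving (6)!/(2!·2!) = 180.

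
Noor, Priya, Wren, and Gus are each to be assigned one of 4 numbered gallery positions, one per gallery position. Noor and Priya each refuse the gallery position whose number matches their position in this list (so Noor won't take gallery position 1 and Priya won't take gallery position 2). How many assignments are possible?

14

Let Aᵢ (for i ∈ {1, 2}) be the placements that put person i in their forbidden gallery position. Any j of these fix j positions, leaving (4−j)! ways to fill the rest, and there are C(2,j) ways to pick which j.
By inclusion–exclusion, the number of valid placements is Σ_{j=0}^{2} (−1)^j C(2,j)·(4−j)!.
Computing: 24 − 12 + 2 = 14.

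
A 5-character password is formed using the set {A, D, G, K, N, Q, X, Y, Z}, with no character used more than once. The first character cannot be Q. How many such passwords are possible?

The first character has 9−1 = 8 choices (anything except Q).
The remaining 4 characters are filled from the other 8 symbols without repetition: 8 × 7 × 6 × 5 = 1680.
Total: 8 × 1680 = 13440.

13440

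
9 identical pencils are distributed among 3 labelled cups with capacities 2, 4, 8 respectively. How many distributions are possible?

Ignoring the caps, the number of non-negative solutions to x_1+…+x_3 = 9 is C(11,2) = 55.
Subtract solutions that violate a single cap (substitute x_i' = x_i − (cap_i+1)): x_1 ≥ 3 gives C(8,2) = 28; x_2 ≥ 5 gives C(6,2) = 15; x_3 ≥ 9 gives C(2,2) = 1. Together 44.
Add back pairs where two caps are both exceeded: 3 + 0 + 0 = 3.
By inclusion–exclusion the count is 55 − 44 + 3 = 14.

14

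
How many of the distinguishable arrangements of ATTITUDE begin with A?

840

Fix A in the first position and arrange the remaining 7 letters.
Those 7 letters have T appearing 3 times, giving (7)!/(3!) = 840.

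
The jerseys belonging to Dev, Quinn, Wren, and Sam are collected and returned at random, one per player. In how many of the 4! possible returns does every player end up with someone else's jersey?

9

Let Aᵢ be the assignments in which player i gets their old jersey. We want the size of the complement of A₁∪…∪A_4.
By inclusion–exclusion this is Σ_{j=0}^{4} (−1)^j C(4,j)·(4−j)!.
Computing: 24 − 24 + 12 − 4 + 1 = 9.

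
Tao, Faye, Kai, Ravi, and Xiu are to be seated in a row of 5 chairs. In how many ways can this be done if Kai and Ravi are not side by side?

72

There are 5! = 120 arrangements in all. If Kai and Ravi are adjacent, merging them into one block gives 2·(4)! = 48 arrangements.
So 120 − 48 = 72 arrangements keep them apart.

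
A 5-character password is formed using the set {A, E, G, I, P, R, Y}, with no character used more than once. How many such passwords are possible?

Choose and order 5 of the 7 symbols: the first character has 7 options, the next 6, and so on down to 3.
7 × 6 × 5 × 4 × 3 = 2520.

2520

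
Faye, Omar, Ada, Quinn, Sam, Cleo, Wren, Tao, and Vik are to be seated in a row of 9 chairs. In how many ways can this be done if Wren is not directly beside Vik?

282240

There are 9! = 362880 arrangements in all. If Wren and Vik are adjacent, merging them into one block gives 2·(8)! = 80640 arrangements.
So 362880 − 80640 = 282240 arrangements keep them apart.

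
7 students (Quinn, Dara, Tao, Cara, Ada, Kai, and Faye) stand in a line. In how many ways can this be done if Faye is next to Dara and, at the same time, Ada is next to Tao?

480

Treat {Faye,Dara} as one block (2 orders) and {Ada,Tao} as another (2 orders).
That leaves 5 units to arrange: 2 × 2 × 5! = 4 × 120 = 480.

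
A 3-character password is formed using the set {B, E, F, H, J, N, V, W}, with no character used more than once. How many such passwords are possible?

Choose and order 3 of the 8 symbols: the first character has 8 options, the next 7, then 6.
That product is 8 × 7 × 6 = 336.

336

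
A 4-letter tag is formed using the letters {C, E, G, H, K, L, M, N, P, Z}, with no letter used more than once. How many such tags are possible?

5040

With no repetition, fill the 4 letters in order: 10 choices, then 9, down to 7.
10 × 9 × 8 × 7 = 5040.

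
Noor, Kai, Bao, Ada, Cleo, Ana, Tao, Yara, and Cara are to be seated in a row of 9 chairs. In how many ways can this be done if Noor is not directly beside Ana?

282240

Of the 9! = 362880 arrangements, those with Noor and Ana adjacent number 2 × 8! = 80640 (treat the pair as a block with 2 internal orders).
So 362880 − 80640 = 282240 arrangements keep them apart.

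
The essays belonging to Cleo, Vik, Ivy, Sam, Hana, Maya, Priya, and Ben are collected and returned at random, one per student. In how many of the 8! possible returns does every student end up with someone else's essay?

14833

This is the derangement count D_8: permutations of 8 items with no fixed point.
By inclusion–exclusion this is Σ_{j=0}^{8} (−1)^j C(8,j)·(8−j)!.
Computing: 40320 − 40320 + 20160 − 6720 + 1680 − 336 + 56 − 8 + 1 = 14833.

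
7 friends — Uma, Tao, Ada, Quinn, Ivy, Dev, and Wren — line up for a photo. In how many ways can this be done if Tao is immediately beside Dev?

Treat {Tao, Dev} as a single unit. There are 6 units to order, and the pair itself can be ordered 2 ways.
So the count is 2·(6)! = 1440.

1440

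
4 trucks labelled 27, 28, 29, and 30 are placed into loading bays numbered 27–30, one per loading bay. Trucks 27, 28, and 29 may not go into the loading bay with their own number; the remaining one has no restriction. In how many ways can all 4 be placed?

11

Let Aᵢ (for i ∈ {27, 28, 29}) be the placements that put truck i in its forbidden loading bay. Any j of these fix j positions, leaving (4−j)! ways to fill the rest, and there are C(3,j) ways to pick which j.
By inclusion–exclusion, the number of valid placements is Σ_{j=0}^{3} (−1)^j C(3,j)·(4−j)!.
Computing: 24 − 18 + 6 − 1 = 11.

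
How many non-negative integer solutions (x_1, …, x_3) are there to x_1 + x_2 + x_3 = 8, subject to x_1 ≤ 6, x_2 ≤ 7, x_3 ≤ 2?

20

Without the upper bounds there are C(10,2) = 45 ways to split 8 among 3 variables.
Subtract solutions that violate a single cap (substitute x_i' = x_i − (cap_i+1)): x_1 ≥ 7 gives C(3,2) = 3; x_2 ≥ 8 gives C(2,2) = 1; x_3 ≥ 3 gives C(7,2) = 21. Together 25.
No two caps can be exceeded simultaneously, so the pair terms are all 0.
By inclusion–exclusion the count is 45 − 25 + 0 = 20.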